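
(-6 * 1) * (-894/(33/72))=128736/11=11703.27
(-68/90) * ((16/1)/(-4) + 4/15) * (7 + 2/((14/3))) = 14144/675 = 20.95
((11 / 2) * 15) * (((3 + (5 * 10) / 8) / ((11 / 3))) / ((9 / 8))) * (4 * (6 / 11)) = 4440 / 11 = 403.64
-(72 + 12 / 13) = -948 / 13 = -72.92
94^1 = 94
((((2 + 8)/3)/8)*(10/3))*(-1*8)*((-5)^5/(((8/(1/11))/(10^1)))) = 390625/99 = 3945.71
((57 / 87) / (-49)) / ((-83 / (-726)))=-0.12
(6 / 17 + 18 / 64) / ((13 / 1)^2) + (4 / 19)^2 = 1595521 / 33188896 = 0.05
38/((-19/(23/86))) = -23/43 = -0.53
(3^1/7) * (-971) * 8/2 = -11652/7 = -1664.57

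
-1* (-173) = 173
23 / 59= 0.39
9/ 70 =0.13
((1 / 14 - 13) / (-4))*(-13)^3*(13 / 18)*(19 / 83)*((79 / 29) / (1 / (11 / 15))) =-85354291451 / 36393840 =-2345.30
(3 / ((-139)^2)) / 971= 3 / 18760691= 0.00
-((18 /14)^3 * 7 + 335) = -17144 /49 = -349.88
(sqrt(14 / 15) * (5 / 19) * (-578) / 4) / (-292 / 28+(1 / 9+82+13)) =-6069 * sqrt(210) / 202730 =-0.43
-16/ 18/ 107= -8/ 963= -0.01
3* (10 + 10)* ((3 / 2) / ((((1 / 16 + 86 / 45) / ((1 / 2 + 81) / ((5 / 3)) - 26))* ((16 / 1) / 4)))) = 370980 / 1421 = 261.07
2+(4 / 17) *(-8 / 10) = 154 / 85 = 1.81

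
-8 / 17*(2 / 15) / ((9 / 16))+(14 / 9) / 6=113 / 765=0.15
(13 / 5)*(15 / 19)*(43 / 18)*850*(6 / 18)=237575 / 171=1389.33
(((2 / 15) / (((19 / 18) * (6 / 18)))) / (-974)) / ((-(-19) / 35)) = -126 / 175807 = -0.00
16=16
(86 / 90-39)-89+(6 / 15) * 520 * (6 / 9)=11.62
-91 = -91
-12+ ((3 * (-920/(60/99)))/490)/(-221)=-647463/54145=-11.96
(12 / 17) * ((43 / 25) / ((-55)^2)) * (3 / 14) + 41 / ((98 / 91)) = 685239673 / 17998750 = 38.07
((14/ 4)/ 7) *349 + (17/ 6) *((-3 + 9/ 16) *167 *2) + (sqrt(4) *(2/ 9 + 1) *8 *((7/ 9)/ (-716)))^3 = -2132.19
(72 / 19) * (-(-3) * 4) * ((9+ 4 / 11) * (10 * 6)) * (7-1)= 32037120 / 209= 153287.66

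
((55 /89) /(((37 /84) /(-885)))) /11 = -371700 /3293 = -112.88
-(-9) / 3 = 3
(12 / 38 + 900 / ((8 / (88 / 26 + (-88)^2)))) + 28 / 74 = 7965382994 / 9139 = 871581.46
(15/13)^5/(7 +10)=759375/6311981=0.12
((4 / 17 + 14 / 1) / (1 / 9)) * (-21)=-45738 / 17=-2690.47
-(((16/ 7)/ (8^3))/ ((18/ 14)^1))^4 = -1/ 6879707136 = -0.00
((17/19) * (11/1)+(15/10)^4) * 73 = 330763/304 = 1088.04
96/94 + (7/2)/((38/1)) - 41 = -142475/3572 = -39.89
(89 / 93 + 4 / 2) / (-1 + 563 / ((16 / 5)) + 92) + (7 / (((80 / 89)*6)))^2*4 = 51473147729 / 7626297600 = 6.75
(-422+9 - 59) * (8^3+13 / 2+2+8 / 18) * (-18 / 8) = 553243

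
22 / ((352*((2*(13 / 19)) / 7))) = 133 / 416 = 0.32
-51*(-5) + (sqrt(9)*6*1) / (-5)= 1257 / 5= 251.40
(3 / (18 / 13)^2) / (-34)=-169 / 3672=-0.05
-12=-12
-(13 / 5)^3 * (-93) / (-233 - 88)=-68107 / 13375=-5.09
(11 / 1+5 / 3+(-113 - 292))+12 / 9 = -391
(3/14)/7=3/98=0.03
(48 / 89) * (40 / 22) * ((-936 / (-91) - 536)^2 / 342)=2166784000 / 2734347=792.43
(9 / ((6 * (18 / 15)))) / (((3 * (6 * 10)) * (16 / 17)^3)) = 4913 / 589824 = 0.01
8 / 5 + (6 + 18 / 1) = 128 / 5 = 25.60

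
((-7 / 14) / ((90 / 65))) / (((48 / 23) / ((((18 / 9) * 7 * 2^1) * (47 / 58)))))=-98371 / 25056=-3.93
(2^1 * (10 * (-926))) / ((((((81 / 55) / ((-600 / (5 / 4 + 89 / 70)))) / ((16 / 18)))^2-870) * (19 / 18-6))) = -16866060288000000000 / 3917503525711573717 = -4.31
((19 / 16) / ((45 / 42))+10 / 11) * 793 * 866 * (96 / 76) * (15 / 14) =2743174941 / 1463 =1875034.14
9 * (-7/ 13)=-63/ 13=-4.85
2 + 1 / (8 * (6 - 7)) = 15 / 8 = 1.88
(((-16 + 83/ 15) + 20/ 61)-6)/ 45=-14767/ 41175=-0.36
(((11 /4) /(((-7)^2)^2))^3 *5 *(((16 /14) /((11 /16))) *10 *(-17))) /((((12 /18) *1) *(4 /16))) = -1234200 /96889010407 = -0.00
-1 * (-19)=19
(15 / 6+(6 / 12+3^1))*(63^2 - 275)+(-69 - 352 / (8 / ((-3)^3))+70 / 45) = 209561 / 9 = 23284.56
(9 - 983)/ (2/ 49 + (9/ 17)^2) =-13792814/ 4547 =-3033.39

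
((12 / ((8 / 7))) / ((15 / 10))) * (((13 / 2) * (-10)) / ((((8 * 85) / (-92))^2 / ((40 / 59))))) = -96278 / 17051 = -5.65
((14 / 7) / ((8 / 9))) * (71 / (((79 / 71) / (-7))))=-317583 / 316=-1005.01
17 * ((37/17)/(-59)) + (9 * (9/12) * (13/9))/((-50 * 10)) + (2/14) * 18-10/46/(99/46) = 149139407/81774000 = 1.82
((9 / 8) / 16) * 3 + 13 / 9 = 1907 / 1152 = 1.66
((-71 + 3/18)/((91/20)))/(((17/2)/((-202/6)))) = 50500/819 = 61.66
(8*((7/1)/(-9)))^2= 3136/81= 38.72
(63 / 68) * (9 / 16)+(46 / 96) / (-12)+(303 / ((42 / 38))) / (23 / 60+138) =9219191 / 3744216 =2.46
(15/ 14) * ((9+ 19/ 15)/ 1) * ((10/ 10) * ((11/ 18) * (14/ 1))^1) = 847/ 9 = 94.11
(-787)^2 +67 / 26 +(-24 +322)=16111409 / 26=619669.58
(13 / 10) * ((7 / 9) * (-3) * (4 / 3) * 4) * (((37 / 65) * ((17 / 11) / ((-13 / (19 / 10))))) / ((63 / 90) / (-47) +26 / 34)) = 534735544 / 192760425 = 2.77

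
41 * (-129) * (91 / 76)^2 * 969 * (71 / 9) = -17621479421 / 304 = -57965392.83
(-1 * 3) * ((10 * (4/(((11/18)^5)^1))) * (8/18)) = -100776960/161051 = -625.75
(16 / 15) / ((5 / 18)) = 96 / 25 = 3.84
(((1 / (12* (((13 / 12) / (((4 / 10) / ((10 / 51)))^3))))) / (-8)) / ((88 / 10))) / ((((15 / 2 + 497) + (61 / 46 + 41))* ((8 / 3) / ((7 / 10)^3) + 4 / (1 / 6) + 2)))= -3139451217 / 6250545129400000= -0.00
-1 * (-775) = 775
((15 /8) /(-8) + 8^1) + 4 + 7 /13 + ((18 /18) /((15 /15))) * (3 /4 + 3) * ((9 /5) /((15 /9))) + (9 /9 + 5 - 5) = 72193 /4160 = 17.35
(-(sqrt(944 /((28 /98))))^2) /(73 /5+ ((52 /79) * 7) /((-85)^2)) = -1885840600 /8333679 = -226.29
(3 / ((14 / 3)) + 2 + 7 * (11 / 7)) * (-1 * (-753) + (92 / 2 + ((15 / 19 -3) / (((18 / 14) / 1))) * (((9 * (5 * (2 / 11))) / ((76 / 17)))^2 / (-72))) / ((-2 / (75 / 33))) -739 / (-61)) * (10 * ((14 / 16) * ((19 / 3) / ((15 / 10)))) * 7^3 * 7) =9708024607696758385 / 11255021184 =862550540.69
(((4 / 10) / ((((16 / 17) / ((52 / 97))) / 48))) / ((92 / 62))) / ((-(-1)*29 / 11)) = 904332 / 323495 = 2.80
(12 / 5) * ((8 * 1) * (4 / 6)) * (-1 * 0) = 0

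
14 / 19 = 0.74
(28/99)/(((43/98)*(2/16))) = 21952/4257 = 5.16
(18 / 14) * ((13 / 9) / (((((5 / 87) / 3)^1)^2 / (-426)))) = -377254098 / 175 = -2155737.70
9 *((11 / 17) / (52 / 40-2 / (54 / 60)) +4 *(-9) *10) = -4580550 / 1411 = -3246.31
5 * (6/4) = 15/2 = 7.50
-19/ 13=-1.46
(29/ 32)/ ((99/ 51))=493/ 1056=0.47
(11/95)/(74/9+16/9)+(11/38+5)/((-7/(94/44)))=-234481/146300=-1.60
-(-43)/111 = 43/111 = 0.39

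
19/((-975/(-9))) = 57/325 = 0.18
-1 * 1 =-1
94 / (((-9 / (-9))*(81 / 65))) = 6110 / 81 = 75.43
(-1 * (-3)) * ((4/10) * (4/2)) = 2.40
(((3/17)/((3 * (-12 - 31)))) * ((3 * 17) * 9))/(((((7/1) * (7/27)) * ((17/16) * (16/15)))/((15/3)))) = -54675/35819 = -1.53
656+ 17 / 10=6577 / 10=657.70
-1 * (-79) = 79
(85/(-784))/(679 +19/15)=-1275/7999936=-0.00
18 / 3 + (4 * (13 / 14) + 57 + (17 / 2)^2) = 138.96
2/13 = 0.15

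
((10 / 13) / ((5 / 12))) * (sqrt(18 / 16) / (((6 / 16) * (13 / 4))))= 192 * sqrt(2) / 169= 1.61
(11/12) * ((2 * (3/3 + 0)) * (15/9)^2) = 275/54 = 5.09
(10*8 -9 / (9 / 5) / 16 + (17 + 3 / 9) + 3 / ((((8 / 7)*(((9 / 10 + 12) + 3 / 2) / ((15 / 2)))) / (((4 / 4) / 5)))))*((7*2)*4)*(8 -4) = 261527 / 12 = 21793.92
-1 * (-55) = 55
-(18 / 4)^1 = -9 / 2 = -4.50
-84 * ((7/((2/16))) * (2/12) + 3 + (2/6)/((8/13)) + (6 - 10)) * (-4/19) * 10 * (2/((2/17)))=506940/19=26681.05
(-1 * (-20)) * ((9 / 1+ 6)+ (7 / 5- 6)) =208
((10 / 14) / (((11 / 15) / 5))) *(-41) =-15375 / 77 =-199.68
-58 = -58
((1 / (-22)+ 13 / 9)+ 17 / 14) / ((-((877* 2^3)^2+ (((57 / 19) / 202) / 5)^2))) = -1847401100 / 34798068837107037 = -0.00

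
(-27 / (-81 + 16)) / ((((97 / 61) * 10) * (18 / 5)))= 183 / 25220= 0.01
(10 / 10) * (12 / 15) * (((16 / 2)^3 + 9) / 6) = 1042 / 15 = 69.47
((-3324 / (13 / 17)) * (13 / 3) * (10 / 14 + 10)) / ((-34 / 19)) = 789450 / 7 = 112778.57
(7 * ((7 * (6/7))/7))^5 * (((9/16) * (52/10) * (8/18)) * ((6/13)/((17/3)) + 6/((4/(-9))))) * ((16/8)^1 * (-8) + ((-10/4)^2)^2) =-531814977/170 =-3128323.39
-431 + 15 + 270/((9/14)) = 4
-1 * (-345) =345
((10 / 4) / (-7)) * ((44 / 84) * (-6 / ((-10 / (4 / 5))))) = -22 / 245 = -0.09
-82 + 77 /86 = -6975 /86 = -81.10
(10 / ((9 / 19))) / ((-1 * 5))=-4.22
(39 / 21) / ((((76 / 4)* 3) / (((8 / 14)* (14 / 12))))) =26 / 1197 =0.02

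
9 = 9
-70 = -70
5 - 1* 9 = -4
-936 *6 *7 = -39312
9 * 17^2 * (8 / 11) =20808 / 11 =1891.64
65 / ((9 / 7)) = 455 / 9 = 50.56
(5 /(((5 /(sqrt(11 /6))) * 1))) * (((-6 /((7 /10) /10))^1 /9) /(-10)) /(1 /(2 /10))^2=2 * sqrt(66) /315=0.05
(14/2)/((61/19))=133/61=2.18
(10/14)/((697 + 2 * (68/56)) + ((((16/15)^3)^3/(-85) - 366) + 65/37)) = 604521826171875/283659787036384751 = 0.00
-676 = -676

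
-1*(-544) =544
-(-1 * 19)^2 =-361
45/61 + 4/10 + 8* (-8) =-19173/305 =-62.86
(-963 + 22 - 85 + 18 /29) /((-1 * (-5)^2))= 41.02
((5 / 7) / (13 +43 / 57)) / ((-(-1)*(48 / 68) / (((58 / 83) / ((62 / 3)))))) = 0.00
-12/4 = -3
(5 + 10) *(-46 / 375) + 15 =329 / 25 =13.16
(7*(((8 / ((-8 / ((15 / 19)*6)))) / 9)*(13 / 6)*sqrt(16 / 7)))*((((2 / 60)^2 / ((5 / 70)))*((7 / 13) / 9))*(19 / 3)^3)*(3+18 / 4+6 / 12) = -22.83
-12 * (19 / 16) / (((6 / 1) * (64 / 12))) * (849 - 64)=-44745 / 128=-349.57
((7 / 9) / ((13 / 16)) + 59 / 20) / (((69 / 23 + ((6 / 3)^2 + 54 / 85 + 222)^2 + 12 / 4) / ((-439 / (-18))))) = 5799907765 / 3126525867504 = 0.00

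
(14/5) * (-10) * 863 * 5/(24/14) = -211435/3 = -70478.33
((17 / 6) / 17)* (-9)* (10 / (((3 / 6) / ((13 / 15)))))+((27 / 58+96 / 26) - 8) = -22501 / 754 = -29.84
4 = 4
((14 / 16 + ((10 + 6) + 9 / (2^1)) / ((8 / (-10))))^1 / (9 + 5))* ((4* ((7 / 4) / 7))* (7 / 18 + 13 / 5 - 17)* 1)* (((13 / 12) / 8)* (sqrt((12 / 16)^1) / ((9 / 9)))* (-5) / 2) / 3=-180323* sqrt(3) / 129024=-2.42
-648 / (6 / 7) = -756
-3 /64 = -0.05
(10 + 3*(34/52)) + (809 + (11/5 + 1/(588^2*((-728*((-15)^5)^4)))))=823.16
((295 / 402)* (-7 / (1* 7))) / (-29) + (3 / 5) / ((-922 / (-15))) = 0.04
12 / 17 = 0.71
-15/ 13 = -1.15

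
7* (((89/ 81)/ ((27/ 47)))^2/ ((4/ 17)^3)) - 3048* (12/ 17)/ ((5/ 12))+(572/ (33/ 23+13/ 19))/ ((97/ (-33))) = -3844182945970131907/ 1168555088928960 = -3289.69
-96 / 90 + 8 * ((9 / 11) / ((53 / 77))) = 6712 / 795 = 8.44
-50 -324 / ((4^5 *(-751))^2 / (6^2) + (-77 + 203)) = -3696236983408 / 73924739639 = -50.00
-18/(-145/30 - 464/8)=108/377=0.29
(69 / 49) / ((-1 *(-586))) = 69 / 28714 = 0.00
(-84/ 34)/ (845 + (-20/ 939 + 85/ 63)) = -414099/ 141854290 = -0.00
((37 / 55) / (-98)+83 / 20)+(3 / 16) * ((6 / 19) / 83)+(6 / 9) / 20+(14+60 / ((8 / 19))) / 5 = 3618685351 / 102000360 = 35.48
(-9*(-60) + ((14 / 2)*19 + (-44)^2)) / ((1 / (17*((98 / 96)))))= 2173297 / 48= 45277.02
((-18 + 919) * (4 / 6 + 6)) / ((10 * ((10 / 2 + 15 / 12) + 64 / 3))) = 7208 / 331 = 21.78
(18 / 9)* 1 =2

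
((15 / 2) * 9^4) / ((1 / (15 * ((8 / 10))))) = 590490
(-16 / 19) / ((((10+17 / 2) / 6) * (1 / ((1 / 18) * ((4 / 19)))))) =-128 / 40071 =-0.00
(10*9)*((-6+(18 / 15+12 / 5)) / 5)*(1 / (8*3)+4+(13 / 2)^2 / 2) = -5436 / 5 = -1087.20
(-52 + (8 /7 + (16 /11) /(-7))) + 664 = 47196 /77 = 612.94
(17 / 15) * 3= 3.40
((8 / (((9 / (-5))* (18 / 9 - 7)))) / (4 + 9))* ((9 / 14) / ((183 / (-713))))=-2852 / 16653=-0.17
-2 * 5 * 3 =-30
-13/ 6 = -2.17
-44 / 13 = -3.38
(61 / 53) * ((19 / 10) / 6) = 1159 / 3180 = 0.36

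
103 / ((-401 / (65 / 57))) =-6695 / 22857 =-0.29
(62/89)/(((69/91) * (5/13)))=73346/30705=2.39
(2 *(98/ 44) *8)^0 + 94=95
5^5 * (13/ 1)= 40625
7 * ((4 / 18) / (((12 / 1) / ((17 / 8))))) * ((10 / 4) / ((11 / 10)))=2975 / 4752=0.63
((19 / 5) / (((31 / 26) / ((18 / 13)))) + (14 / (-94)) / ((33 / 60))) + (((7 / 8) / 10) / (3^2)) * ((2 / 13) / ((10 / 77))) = 3115484633 / 750063600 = 4.15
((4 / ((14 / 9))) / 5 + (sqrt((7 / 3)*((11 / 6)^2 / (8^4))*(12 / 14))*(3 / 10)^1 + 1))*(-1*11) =-583 / 35-121*sqrt(2) / 1280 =-16.79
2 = 2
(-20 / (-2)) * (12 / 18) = 20 / 3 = 6.67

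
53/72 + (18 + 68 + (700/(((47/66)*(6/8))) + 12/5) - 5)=23599583/16920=1394.77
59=59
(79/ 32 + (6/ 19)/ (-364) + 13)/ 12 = 285269/ 221312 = 1.29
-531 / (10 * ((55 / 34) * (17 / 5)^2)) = -531 / 187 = -2.84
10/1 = 10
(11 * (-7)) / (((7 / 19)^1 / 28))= -5852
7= 7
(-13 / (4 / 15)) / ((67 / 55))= -10725 / 268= -40.02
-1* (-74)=74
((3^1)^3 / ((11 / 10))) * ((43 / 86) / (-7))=-135 / 77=-1.75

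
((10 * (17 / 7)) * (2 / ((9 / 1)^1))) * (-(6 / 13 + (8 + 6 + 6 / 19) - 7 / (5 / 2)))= -1005856 / 15561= -64.64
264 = 264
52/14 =26/7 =3.71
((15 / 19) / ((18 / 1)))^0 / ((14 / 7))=1 / 2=0.50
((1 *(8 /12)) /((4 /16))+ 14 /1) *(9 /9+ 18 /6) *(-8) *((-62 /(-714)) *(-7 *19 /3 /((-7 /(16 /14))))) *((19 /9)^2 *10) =-27216512000 /1821771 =-14939.59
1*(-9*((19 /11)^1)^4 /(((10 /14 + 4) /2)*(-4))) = 2736741 /322102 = 8.50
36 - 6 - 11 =19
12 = 12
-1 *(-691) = 691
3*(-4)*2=-24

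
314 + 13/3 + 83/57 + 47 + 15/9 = 21002/57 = 368.46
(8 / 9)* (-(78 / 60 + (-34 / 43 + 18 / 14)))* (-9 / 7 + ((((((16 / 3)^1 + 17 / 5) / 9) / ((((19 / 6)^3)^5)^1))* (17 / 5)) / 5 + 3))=-2.74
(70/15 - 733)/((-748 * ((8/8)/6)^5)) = 1415880/187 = 7571.55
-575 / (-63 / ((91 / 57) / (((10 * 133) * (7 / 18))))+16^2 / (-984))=919425 / 32636621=0.03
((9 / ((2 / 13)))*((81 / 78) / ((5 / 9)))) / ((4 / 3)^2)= 61.51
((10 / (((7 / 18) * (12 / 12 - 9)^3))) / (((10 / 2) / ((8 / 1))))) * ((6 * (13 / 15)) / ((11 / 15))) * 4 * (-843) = 295893 / 154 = 1921.38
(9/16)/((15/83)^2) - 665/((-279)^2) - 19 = -55610951/31136400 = -1.79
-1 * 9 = -9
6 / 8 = 3 / 4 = 0.75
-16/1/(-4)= 4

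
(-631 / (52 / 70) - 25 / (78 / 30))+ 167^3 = 121071703 / 26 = 4656603.96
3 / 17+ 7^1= 122 / 17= 7.18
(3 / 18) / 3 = 0.06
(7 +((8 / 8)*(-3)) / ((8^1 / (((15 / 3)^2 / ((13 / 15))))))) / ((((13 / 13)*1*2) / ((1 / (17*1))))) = -397 / 3536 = -0.11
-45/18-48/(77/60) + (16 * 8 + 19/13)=179297/2002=89.56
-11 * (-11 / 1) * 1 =121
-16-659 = -675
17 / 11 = 1.55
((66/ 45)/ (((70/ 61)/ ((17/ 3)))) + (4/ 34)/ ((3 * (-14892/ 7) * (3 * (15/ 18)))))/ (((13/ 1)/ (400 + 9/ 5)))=223.85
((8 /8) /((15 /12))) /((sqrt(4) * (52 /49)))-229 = -29721 /130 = -228.62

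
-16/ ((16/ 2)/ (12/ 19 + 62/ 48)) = -877/ 228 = -3.85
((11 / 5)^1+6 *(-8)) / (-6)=229 / 30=7.63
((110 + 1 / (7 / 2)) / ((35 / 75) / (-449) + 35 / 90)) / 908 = 7799130 / 24904397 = 0.31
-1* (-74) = 74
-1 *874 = -874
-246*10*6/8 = -1845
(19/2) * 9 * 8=684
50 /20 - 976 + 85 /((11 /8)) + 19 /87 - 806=-3287225 /1914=-1717.46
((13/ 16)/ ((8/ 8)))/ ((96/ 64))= 13/ 24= 0.54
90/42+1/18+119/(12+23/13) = 244505/22554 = 10.84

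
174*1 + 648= 822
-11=-11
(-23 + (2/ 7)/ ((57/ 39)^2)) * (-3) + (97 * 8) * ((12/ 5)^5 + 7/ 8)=493851301814/ 7896875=62537.56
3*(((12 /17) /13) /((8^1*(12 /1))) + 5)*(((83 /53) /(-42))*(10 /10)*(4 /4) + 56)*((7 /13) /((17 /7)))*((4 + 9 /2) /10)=7709449251 /48726080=158.22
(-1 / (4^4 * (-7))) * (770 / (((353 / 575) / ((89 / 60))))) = 562925 / 542208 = 1.04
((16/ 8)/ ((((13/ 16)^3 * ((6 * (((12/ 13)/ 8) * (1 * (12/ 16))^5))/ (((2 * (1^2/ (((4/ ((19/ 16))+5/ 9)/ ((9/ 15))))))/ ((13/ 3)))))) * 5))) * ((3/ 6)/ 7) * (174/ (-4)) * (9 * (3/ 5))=-6933184512/ 1289913625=-5.37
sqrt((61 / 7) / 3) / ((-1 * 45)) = -sqrt(1281) / 945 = -0.04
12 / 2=6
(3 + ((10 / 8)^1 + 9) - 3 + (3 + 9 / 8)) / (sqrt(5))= 23*sqrt(5) / 8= 6.43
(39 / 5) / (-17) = -39 / 85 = -0.46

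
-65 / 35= -13 / 7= -1.86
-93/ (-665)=0.14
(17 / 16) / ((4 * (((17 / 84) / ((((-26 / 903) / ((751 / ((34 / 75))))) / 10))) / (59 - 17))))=-1547 / 16146500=-0.00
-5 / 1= -5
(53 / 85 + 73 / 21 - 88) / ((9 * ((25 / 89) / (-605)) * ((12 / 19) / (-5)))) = -15321476291 / 96390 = -158952.96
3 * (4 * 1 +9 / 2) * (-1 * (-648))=16524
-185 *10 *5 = -9250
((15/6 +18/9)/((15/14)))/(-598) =-21/2990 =-0.01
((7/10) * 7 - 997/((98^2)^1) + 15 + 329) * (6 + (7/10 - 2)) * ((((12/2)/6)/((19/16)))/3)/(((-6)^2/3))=787212071/20528550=38.35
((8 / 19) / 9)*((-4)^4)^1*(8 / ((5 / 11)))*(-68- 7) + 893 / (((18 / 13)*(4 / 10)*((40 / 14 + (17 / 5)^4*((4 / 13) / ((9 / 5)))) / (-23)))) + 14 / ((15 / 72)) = -51544974572321 / 2999440320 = -17184.86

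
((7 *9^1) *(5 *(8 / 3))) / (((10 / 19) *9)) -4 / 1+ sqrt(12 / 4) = sqrt(3)+ 520 / 3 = 175.07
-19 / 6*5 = -95 / 6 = -15.83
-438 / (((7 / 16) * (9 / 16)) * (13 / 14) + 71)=-224256 / 36469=-6.15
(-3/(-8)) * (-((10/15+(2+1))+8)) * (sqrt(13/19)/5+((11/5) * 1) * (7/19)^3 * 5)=-3.13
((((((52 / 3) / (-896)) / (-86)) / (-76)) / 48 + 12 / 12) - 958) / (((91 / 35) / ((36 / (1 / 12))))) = -159009.23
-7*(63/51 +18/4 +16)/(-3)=5173/102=50.72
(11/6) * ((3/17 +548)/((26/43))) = 4407887/2652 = 1662.10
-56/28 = -2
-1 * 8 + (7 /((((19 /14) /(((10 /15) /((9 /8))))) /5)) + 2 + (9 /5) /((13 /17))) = 388019 /33345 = 11.64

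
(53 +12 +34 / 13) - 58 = 125 / 13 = 9.62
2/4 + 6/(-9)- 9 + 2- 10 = -103/6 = -17.17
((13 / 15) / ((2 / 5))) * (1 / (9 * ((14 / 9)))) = 0.15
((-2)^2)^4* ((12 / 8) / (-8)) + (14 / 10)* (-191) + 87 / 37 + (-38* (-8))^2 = 17039046 / 185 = 92102.95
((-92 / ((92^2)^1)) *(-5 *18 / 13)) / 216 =5 / 14352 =0.00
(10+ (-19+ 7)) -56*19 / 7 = -154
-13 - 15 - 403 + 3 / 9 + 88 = -1028 / 3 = -342.67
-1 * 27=-27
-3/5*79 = -237/5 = -47.40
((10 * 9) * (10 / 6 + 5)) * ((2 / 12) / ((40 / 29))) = 145 / 2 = 72.50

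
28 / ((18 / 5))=70 / 9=7.78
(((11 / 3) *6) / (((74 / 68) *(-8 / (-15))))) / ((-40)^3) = -561 / 947200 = -0.00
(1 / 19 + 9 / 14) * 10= 925 / 133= 6.95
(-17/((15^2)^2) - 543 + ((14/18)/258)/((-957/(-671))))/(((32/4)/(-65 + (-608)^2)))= -25339070537024027/1010070000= -25086449.99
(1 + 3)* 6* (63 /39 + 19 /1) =6432 /13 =494.77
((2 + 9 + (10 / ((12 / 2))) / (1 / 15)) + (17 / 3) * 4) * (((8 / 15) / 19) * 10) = 2816 / 171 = 16.47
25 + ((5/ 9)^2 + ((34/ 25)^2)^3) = 625617438946/ 19775390625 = 31.64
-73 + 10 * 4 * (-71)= -2913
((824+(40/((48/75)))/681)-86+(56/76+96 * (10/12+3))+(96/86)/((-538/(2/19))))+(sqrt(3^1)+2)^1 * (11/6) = 11 * sqrt(3)/6+332405405723/299330826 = 1113.67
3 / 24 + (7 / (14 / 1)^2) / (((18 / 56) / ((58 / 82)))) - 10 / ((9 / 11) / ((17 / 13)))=-67283 / 4264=-15.78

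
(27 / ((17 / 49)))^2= 1750329 / 289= 6056.50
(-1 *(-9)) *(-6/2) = -27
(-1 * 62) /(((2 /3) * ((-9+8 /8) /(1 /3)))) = 31 /8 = 3.88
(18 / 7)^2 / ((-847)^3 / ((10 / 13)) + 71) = -3240 / 387070099661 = -0.00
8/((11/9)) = 72/11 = 6.55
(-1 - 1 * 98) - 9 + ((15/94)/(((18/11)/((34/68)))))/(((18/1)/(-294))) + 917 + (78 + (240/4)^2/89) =926.65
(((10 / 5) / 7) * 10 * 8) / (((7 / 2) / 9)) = 2880 / 49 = 58.78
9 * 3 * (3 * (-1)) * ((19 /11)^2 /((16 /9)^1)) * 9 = -2368521 /1936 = -1223.41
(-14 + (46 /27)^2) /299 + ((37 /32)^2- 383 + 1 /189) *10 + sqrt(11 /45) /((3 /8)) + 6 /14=-425890808857 /111601152 + 8 *sqrt(55) /45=-3814.87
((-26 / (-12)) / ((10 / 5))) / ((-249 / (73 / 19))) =-949 / 56772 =-0.02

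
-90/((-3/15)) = 450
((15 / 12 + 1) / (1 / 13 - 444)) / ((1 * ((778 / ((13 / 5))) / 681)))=-1035801 / 89796760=-0.01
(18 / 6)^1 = 3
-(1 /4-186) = 743 /4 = 185.75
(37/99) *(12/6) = 74/99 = 0.75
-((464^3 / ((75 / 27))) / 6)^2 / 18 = -1247434917281792 / 625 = -1995895867650.87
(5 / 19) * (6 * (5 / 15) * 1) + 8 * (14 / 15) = 2278 / 285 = 7.99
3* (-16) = -48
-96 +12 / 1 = -84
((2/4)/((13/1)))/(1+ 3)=1/104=0.01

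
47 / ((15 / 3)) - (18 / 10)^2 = 154 / 25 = 6.16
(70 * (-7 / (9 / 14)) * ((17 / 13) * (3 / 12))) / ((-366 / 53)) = 1545215 / 42822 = 36.08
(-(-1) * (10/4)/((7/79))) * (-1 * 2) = -395/7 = -56.43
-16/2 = -8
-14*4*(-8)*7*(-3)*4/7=-5376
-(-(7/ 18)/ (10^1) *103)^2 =-519841/ 32400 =-16.04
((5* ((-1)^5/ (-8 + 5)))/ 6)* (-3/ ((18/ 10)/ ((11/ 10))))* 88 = -1210/ 27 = -44.81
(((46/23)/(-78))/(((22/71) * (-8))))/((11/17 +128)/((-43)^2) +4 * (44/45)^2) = 1506426525/567071252176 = 0.00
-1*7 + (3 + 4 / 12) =-11 / 3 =-3.67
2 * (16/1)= 32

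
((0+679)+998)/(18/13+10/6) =65403/119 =549.61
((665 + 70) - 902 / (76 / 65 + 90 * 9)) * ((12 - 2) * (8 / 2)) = 18875600 / 643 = 29355.52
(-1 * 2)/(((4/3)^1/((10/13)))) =-15/13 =-1.15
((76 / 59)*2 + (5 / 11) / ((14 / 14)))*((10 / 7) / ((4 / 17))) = 23885 / 1298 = 18.40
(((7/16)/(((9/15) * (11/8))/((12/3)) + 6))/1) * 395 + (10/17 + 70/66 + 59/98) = 182558273/6065906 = 30.10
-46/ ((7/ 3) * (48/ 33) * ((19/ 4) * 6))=-253/ 532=-0.48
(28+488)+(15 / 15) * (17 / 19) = 516.89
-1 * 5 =-5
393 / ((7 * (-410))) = -393 / 2870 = -0.14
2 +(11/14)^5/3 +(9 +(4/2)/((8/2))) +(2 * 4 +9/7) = 33698219/1613472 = 20.89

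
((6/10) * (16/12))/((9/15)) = 4/3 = 1.33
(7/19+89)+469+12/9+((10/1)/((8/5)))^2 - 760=-147047/912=-161.24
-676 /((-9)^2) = -676 /81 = -8.35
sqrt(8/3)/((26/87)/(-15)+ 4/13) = 5655 * sqrt(6)/2441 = 5.67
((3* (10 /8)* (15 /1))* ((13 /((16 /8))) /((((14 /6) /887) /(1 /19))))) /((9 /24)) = 2594475 /133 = 19507.33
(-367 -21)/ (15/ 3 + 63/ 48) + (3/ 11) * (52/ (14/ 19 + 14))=-4705319/ 77770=-60.50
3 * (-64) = -192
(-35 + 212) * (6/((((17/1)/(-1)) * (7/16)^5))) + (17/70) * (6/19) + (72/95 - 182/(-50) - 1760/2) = -647777429874/135716525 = -4773.02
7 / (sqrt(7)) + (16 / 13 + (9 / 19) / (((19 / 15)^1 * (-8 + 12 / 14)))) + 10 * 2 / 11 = sqrt(7) + 1546933 / 516230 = 5.64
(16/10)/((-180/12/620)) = -992/15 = -66.13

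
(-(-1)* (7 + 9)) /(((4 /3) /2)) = 24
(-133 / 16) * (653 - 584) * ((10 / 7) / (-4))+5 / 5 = 6587 / 32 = 205.84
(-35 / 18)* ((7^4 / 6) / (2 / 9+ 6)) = -12005 / 96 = -125.05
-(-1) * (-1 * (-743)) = 743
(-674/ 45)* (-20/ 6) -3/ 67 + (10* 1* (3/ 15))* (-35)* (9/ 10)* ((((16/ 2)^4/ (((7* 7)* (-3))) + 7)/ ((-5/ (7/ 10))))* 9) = -145289731/ 90450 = -1606.30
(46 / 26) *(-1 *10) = -230 / 13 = -17.69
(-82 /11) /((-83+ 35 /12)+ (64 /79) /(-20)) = 388680 /4177657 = 0.09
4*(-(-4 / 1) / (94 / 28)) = 224 / 47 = 4.77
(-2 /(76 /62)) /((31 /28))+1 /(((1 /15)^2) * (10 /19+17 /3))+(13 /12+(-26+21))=2490263 /80484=30.94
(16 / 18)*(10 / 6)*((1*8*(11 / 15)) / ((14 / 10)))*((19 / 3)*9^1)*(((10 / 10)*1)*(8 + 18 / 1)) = 1738880 / 189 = 9200.42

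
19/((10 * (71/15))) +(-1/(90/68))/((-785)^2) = 1580612297/3937677750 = 0.40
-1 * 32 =-32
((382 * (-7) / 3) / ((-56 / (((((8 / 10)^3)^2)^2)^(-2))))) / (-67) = -11384487152099609375 / 226305881275367424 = -50.31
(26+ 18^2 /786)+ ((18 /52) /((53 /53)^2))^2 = 2349571 /88556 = 26.53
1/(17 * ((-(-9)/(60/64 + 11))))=191/2448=0.08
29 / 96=0.30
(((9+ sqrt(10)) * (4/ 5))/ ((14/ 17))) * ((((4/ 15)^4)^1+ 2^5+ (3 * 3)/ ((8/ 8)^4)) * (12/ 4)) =70579954 * sqrt(10)/ 590625+ 70579954/ 65625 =1453.40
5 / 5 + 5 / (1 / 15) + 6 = 82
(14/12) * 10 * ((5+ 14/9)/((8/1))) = 2065/216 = 9.56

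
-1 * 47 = -47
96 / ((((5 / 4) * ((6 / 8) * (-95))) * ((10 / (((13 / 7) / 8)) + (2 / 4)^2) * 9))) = -26624 / 9631575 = -0.00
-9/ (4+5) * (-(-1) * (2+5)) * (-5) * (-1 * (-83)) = 2905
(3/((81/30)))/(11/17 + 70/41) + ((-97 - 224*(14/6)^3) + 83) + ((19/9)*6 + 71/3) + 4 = -41631217/14769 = -2818.82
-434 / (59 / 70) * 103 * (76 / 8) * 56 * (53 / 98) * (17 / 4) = -64851994.75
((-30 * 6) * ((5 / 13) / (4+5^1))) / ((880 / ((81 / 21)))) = -0.03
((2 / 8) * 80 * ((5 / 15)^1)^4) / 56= 0.00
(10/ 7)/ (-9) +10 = 620/ 63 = 9.84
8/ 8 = 1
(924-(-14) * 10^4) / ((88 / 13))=458003 / 22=20818.32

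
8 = 8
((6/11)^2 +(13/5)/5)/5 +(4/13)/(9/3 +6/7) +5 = 27835898/5308875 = 5.24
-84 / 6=-14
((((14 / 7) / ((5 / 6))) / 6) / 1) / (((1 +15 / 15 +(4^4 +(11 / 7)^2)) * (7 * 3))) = 14 / 191445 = 0.00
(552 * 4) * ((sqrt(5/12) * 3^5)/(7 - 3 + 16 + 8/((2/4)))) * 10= 24840 * sqrt(15)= 96204.91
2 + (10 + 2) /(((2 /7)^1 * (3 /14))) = 198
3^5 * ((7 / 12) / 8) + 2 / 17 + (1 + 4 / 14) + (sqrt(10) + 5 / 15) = sqrt(10) + 222259 / 11424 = 22.62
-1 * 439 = -439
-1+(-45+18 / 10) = -221 / 5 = -44.20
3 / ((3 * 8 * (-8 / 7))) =-0.11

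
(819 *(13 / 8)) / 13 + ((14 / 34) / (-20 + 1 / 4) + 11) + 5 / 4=1231307 / 10744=114.60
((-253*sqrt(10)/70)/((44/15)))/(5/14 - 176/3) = 207*sqrt(10)/9796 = 0.07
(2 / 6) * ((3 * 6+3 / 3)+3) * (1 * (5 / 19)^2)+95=103435 / 1083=95.51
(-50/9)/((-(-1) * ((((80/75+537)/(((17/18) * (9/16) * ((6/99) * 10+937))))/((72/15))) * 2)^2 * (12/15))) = -34584105501125/1008904443008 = -34.28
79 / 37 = 2.14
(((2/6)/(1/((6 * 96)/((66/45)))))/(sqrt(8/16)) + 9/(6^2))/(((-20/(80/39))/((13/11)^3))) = -324480 * sqrt(2)/14641 - 169/3993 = -31.38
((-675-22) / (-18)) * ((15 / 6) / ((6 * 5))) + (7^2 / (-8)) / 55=9253 / 2970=3.12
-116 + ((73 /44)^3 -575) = -58473127 /85184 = -686.43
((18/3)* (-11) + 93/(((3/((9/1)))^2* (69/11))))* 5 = 7755/23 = 337.17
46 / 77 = 0.60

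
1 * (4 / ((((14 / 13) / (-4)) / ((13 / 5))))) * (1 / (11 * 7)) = -1352 / 2695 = -0.50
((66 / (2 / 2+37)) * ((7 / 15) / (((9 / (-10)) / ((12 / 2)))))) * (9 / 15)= -3.24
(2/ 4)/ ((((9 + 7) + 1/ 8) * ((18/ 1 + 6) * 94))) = 1/ 72756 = 0.00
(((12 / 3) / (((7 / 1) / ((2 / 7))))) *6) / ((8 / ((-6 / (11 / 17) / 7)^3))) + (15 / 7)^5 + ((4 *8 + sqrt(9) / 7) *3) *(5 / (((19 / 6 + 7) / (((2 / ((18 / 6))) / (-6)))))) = 54011704127 / 1364577137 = 39.58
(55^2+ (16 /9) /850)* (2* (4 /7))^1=92565064 /26775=3457.15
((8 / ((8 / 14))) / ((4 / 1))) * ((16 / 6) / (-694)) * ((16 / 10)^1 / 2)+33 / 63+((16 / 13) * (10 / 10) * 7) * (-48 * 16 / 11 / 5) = -208041831 / 1736735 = -119.79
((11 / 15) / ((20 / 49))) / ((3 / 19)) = 10241 / 900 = 11.38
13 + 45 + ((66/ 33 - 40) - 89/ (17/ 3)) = 73/ 17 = 4.29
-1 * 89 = -89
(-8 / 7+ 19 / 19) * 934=-934 / 7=-133.43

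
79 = 79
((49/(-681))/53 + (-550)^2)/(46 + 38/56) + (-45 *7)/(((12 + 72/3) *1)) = 1221179760227/188694204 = 6471.74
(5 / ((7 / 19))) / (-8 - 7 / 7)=-95 / 63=-1.51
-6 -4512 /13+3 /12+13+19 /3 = -52025 /156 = -333.49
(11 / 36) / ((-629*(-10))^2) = 11 / 1424307600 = 0.00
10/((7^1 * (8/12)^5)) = 1215/112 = 10.85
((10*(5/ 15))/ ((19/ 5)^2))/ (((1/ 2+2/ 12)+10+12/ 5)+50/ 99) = 20625/ 1212599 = 0.02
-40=-40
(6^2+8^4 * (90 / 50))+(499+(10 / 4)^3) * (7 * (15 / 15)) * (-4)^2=325234 / 5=65046.80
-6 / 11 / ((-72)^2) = -1 / 9504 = -0.00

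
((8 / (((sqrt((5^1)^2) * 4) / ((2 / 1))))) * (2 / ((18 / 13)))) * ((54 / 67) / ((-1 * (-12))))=26 / 335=0.08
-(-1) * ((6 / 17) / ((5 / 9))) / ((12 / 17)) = 9 / 10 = 0.90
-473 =-473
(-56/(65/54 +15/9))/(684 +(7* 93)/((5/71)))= -1008/512957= -0.00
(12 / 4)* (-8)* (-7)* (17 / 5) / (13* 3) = 952 / 65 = 14.65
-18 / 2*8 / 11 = -72 / 11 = -6.55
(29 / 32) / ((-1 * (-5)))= 29 / 160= 0.18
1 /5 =0.20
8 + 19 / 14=131 / 14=9.36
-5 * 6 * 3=-90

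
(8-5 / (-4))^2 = 1369 / 16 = 85.56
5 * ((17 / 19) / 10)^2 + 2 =14729 / 7220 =2.04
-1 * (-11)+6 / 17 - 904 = -15175 / 17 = -892.65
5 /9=0.56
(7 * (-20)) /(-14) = 10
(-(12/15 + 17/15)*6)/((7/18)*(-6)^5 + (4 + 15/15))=58/15095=0.00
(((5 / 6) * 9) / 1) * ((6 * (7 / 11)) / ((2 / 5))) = 1575 / 22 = 71.59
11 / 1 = 11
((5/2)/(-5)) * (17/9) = -17/18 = -0.94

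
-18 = -18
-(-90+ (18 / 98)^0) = 89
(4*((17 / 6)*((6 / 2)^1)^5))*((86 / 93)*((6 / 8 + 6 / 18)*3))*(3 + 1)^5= 262738944 / 31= 8475449.81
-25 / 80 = -5 / 16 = -0.31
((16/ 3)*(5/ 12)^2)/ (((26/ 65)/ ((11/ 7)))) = 1375/ 378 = 3.64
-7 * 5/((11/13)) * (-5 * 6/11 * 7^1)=95550/121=789.67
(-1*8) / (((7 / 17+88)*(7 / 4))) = -544 / 10521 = -0.05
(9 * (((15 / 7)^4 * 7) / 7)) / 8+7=590081 / 19208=30.72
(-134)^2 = 17956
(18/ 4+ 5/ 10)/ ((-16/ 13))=-4.06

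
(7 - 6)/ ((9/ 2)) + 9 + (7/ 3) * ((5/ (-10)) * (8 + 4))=-4.78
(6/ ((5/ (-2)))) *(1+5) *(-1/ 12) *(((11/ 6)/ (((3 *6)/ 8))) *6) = 88/ 15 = 5.87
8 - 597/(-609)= 8.98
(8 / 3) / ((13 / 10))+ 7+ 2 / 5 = 1843 / 195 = 9.45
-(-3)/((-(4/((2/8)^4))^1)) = -3/1024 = -0.00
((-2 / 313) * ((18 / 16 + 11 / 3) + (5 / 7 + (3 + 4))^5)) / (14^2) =-11021893381 / 12372910032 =-0.89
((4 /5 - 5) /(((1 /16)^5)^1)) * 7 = -154140672 /5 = -30828134.40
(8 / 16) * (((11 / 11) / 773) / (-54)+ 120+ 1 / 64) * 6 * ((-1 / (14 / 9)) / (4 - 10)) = 160310119 / 4155648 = 38.58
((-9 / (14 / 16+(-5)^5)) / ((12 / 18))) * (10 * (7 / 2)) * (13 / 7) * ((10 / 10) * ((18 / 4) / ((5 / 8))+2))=7176 / 2777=2.58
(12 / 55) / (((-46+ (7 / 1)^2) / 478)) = 1912 / 55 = 34.76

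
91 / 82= 1.11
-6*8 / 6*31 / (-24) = 31 / 3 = 10.33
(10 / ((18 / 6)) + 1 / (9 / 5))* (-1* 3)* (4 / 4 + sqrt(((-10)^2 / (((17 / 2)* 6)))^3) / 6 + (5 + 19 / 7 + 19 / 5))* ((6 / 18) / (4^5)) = -73 / 1536 - 4375* sqrt(51) / 17978112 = -0.05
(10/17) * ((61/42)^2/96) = 18605/1439424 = 0.01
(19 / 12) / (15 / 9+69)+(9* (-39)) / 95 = -295843 / 80560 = -3.67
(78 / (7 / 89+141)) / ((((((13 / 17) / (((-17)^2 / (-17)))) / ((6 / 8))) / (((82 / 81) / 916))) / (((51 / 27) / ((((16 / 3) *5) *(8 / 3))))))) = -0.00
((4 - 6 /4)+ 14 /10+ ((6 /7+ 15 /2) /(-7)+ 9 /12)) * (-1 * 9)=-30483 /980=-31.11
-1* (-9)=9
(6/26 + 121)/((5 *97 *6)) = 788/18915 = 0.04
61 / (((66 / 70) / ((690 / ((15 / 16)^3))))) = 80453632 / 1485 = 54177.53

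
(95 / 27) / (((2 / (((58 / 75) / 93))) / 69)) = 1.01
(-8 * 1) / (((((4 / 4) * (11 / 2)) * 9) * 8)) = -0.02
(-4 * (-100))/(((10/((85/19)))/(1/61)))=3400/1159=2.93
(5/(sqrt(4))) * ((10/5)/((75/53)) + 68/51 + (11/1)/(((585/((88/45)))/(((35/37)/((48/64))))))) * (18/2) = 62.84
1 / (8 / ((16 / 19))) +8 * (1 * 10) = 80.11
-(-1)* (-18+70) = 52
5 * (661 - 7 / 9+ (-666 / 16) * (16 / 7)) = 2825.40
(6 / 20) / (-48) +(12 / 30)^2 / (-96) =-19 / 2400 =-0.01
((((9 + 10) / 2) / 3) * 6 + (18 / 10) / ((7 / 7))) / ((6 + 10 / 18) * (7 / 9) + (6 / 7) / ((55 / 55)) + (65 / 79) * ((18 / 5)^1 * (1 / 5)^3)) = 116461800 / 33480553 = 3.48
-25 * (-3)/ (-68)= -75/ 68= -1.10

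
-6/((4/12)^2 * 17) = -54/17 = -3.18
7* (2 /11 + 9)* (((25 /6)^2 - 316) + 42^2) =37296371 /396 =94182.76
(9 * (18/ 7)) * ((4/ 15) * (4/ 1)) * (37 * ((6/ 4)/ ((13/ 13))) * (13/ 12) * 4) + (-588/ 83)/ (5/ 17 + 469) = 68797054974/ 11588045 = 5936.90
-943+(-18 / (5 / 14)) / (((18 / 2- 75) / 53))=-49639 / 55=-902.53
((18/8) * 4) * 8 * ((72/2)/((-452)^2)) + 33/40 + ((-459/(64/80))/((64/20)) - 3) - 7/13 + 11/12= -28856543921/159357120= -181.08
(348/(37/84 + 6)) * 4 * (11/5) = 1286208/2705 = 475.49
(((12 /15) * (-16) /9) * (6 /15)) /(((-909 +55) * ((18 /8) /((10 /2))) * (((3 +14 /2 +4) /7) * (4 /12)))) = 128 /57645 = 0.00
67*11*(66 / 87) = 16214 / 29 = 559.10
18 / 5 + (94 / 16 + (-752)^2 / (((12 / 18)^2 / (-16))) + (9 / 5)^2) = -4071626257 / 200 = -20358131.28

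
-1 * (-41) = 41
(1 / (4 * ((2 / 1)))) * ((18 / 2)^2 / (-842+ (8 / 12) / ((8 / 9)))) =-81 / 6730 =-0.01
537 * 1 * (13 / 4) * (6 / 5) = 20943 / 10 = 2094.30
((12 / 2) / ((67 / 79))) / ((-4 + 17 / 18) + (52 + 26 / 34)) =145044 / 1019137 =0.14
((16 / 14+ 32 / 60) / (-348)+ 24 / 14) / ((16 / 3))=976 / 3045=0.32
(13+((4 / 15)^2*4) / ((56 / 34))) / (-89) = -20747 / 140175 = -0.15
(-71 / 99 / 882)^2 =5041 / 7624433124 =0.00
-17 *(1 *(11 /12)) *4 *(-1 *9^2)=5049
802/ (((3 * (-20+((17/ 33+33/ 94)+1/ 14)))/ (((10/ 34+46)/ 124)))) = -1142109353/ 218135840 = -5.24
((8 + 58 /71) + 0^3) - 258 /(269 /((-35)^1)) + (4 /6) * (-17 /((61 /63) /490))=-5693.02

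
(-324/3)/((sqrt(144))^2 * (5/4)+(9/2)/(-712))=-5696/9493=-0.60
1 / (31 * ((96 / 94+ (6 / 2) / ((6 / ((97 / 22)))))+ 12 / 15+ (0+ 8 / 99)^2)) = 9212940 / 1151644327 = 0.01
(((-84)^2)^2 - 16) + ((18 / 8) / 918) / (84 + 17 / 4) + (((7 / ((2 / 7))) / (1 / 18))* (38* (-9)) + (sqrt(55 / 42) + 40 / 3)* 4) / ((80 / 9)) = 3* sqrt(2310) / 280 + 35840486557043 / 720120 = 49770159.04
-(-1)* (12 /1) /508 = 3 /127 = 0.02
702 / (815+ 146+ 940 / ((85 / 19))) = 11934 / 19909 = 0.60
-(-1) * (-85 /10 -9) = -35 /2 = -17.50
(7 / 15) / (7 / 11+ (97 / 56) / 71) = 306152 / 433485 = 0.71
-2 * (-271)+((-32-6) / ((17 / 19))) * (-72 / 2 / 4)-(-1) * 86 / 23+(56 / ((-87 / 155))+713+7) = 52665266 / 34017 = 1548.20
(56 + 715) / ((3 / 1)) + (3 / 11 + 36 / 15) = 14282 / 55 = 259.67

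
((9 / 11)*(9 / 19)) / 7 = 0.06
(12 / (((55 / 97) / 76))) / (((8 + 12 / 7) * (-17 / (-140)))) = 4334736 / 3179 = 1363.55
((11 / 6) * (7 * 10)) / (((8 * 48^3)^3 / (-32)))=-385 / 64925062108545024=-0.00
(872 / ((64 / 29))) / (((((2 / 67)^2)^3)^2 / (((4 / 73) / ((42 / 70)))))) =129327872287722307169786605 / 1794048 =72087186233435397029.39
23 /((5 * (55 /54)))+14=5092 /275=18.52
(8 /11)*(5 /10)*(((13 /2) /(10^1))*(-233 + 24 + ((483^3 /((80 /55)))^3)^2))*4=857008495887176824647993303926309008607992572000698923 /4194304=204326747867387968217848100000000000000000000000.00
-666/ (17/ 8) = -5328/ 17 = -313.41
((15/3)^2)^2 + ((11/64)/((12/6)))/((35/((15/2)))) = 1120033/1792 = 625.02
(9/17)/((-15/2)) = -6/85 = -0.07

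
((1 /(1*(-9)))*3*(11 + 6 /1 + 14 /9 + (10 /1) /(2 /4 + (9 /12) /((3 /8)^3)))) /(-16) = 9175 /22896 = 0.40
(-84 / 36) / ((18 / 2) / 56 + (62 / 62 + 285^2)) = -392 / 13645995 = -0.00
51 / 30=17 / 10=1.70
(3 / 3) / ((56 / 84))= 3 / 2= 1.50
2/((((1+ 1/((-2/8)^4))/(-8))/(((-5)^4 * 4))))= -40000/257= -155.64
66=66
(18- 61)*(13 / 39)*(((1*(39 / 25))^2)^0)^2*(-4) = 172 / 3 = 57.33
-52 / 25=-2.08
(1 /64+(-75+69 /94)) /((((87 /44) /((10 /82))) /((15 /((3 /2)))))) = -61419875 /1341192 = -45.79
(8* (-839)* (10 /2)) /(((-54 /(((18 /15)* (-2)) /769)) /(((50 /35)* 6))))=-268480 /16149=-16.63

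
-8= -8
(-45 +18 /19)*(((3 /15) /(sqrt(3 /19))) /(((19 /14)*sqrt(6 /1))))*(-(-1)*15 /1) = -5859*sqrt(38) /361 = -100.05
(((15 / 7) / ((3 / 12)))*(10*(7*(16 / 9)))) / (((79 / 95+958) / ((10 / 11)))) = 3040000 / 3005937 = 1.01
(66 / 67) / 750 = 11 / 8375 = 0.00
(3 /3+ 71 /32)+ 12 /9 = 437 /96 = 4.55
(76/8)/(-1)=-19/2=-9.50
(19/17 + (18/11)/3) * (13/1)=4043/187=21.62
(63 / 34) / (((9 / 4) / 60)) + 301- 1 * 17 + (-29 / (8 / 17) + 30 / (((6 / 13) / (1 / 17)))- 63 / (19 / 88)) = -41807 / 2584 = -16.18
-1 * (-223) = 223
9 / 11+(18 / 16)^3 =12627 / 5632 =2.24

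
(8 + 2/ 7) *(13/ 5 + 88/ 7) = 30798/ 245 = 125.71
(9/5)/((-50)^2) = 9/12500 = 0.00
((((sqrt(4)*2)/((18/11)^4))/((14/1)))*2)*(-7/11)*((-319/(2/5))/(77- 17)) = 424589/629856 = 0.67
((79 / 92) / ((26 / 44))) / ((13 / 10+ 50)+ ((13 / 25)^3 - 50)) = 13578125 / 13460681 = 1.01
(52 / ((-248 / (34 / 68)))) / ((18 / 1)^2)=-13 / 40176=-0.00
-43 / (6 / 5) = -215 / 6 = -35.83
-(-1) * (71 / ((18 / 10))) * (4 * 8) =11360 / 9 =1262.22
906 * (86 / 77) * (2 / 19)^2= 311664 / 27797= 11.21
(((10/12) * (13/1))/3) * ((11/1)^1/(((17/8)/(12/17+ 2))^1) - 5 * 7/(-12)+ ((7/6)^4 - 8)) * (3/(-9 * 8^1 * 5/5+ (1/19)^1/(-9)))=-712094825/439215264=-1.62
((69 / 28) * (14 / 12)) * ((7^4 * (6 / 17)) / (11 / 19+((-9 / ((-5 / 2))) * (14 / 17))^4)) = 9665440089375 / 308786436716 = 31.30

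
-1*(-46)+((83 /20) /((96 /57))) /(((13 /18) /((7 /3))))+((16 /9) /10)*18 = 237789 /4160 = 57.16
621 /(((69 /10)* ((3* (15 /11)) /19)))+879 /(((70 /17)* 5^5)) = 91452443 /218750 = 418.07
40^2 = 1600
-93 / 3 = -31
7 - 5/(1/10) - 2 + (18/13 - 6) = -645/13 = -49.62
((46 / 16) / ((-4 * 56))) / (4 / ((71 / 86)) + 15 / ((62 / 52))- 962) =0.00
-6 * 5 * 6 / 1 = -180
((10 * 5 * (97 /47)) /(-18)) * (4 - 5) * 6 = 4850 /141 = 34.40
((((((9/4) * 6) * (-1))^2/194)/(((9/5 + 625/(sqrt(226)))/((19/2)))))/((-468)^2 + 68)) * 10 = -352161675/828597130367024 + 1082109375 * sqrt(226)/1657194260734048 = 0.00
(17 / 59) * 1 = 0.29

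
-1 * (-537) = 537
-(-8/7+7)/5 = -41/35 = -1.17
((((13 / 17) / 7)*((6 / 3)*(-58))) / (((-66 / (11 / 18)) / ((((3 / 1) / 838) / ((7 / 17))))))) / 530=377 / 195865740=0.00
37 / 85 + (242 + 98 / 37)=770789 / 3145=245.08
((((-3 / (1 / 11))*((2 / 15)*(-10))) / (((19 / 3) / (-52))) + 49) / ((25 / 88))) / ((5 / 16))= -8353664 / 2375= -3517.33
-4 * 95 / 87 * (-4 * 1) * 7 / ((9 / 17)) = 180880 / 783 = 231.01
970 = 970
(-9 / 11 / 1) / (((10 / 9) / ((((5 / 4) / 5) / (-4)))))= 81 / 1760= 0.05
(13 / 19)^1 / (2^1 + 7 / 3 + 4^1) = 0.08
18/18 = 1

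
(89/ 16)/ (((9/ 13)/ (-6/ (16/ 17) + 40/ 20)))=-35.15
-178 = -178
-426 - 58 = -484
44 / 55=4 / 5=0.80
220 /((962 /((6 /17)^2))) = 3960 /139009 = 0.03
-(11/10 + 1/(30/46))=-2.63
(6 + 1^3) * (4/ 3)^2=112/ 9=12.44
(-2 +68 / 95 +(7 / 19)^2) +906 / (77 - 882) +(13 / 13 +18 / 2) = 2245231 / 290605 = 7.73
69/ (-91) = -69/ 91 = -0.76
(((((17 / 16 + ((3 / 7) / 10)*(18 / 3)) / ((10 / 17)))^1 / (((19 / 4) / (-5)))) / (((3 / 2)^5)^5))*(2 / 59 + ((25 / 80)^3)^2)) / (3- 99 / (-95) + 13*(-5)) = 433125844841 / 8105783053193850276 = 0.00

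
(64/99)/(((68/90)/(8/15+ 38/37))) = 27712/20757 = 1.34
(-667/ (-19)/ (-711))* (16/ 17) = -0.05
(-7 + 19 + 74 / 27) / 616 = 199 / 8316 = 0.02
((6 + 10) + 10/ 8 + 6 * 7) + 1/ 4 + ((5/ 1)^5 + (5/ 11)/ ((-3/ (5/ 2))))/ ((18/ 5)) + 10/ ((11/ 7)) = 1109371/ 1188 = 933.81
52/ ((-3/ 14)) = -728/ 3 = -242.67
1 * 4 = 4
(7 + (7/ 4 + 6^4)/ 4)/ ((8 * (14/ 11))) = 58333/ 1792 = 32.55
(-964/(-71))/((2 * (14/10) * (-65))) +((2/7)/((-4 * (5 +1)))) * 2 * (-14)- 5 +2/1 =-53134/19383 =-2.74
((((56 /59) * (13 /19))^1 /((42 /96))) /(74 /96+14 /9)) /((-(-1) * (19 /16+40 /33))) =0.27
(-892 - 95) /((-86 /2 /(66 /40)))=32571 /860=37.87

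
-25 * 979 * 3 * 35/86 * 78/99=-1012375/43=-23543.60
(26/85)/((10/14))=0.43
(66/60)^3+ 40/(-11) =-25359/11000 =-2.31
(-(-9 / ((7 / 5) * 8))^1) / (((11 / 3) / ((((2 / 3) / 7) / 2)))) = 45 / 4312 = 0.01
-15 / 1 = -15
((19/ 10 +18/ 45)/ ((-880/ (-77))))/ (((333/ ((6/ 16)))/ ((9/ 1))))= 483/ 236800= 0.00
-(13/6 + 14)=-16.17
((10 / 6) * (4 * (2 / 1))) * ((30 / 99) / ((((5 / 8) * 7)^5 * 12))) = 131072 / 623959875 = 0.00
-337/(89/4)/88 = -337/1958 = -0.17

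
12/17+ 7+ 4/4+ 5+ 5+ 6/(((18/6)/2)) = 386/17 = 22.71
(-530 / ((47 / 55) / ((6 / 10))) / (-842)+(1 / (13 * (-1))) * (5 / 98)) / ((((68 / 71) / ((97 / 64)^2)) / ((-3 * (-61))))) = 1349920893725715 / 7021311524864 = 192.26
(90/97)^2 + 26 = 252734/9409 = 26.86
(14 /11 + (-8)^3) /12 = -2809 /66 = -42.56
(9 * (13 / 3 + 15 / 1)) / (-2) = -87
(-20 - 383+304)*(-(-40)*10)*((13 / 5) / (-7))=102960 / 7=14708.57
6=6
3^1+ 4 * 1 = 7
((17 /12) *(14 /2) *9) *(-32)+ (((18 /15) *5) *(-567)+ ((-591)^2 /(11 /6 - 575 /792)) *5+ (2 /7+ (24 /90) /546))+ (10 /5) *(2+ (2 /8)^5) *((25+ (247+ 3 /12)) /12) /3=1570913.67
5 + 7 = 12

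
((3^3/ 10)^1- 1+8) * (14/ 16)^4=232897/ 40960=5.69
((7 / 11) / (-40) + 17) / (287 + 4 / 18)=1431 / 24200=0.06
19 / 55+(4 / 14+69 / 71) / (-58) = 513319 / 1585430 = 0.32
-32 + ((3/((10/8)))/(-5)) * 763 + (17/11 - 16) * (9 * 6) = -324166/275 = -1178.79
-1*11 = -11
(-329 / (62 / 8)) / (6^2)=-329 / 279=-1.18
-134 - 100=-234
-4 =-4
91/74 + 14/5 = 1491/370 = 4.03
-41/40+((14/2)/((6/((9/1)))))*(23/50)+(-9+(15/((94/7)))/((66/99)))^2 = 50765323/883600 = 57.45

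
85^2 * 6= 43350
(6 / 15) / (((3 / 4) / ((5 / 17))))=8 / 51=0.16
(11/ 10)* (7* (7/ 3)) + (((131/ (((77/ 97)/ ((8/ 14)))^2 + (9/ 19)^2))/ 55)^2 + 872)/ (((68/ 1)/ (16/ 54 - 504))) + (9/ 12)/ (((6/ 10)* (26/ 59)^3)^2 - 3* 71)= -28832577631061125709675275301561285723/ 4469923327628630291864024281110300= -6450.35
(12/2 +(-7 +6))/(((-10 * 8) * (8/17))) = -17/128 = -0.13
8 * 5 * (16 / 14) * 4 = 1280 / 7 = 182.86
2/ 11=0.18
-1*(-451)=451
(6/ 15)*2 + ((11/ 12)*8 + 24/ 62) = 3962/ 465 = 8.52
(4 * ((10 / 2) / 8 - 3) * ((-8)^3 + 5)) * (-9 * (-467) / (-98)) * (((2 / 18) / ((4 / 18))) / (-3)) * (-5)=-67479165 / 392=-172140.73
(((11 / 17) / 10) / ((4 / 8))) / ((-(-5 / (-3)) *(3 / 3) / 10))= -66 / 85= -0.78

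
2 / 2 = 1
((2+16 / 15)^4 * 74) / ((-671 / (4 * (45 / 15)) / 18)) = -2106.83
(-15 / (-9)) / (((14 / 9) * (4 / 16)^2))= 120 / 7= 17.14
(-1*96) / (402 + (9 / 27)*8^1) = -144 / 607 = -0.24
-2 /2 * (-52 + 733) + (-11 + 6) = -686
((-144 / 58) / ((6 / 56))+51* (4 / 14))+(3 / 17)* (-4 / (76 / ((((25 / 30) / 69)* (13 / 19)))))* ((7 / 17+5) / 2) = -546488497 / 63536361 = -8.60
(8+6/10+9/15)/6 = 1.53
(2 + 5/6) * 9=51/2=25.50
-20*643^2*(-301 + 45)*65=137595827200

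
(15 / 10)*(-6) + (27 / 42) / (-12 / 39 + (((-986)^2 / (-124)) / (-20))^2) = -16126839092073 / 1791871843097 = -9.00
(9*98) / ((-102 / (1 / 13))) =-147 / 221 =-0.67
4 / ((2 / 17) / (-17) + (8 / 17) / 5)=45.87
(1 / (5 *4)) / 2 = 1 / 40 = 0.02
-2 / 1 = -2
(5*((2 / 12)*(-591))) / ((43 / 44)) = -21670 / 43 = -503.95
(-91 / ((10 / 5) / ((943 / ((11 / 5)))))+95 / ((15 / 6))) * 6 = -1284687 / 11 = -116789.73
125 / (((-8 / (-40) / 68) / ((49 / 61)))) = 2082500 / 61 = 34139.34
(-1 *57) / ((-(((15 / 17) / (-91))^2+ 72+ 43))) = 136412913 / 275219260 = 0.50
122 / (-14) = -61 / 7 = -8.71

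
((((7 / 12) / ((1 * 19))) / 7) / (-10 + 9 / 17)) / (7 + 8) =-17 / 550620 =-0.00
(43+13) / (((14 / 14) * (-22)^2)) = 14 / 121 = 0.12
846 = 846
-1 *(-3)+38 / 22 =52 / 11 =4.73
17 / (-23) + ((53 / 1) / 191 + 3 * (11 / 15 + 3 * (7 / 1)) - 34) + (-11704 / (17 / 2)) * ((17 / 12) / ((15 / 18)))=-50740504 / 21965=-2310.06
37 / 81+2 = 199 / 81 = 2.46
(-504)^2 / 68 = 63504 / 17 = 3735.53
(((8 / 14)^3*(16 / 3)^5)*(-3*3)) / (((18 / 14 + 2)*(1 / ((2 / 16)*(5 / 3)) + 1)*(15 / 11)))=-738197504 / 2647323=-278.85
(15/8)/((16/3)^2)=135/2048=0.07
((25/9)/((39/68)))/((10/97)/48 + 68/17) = 1319200/1090089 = 1.21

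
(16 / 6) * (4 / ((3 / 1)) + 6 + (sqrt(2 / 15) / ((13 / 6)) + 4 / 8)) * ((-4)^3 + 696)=10112 * sqrt(30) / 195 + 118816 / 9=13485.81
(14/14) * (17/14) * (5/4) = 85/56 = 1.52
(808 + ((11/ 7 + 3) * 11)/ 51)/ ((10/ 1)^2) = 72202/ 8925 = 8.09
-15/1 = -15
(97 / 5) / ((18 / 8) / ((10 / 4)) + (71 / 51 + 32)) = 9894 / 17489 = 0.57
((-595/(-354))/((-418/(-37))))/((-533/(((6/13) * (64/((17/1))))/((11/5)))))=-207200/939856489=-0.00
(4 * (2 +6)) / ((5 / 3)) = 96 / 5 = 19.20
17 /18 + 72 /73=2537 /1314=1.93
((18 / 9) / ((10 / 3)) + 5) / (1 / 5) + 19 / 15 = 439 / 15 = 29.27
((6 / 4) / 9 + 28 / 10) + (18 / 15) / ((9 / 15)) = 149 / 30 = 4.97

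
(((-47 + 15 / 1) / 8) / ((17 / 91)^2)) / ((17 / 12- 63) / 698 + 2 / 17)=-277446624 / 71213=-3896.01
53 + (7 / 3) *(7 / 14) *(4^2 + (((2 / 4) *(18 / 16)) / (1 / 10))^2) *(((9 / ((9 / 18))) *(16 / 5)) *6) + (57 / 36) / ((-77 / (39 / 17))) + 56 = 505736151 / 26180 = 19317.65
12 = 12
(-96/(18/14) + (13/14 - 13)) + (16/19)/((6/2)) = -86.46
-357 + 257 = -100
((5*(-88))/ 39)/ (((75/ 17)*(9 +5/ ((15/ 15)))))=-0.18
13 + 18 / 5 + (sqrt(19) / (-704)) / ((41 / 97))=83 / 5-97 *sqrt(19) / 28864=16.59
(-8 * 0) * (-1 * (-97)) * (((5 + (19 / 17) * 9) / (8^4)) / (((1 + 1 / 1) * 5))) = 0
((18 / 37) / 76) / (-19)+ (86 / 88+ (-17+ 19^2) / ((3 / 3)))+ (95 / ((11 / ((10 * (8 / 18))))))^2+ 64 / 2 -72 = 931200830035 / 523647828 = 1778.30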